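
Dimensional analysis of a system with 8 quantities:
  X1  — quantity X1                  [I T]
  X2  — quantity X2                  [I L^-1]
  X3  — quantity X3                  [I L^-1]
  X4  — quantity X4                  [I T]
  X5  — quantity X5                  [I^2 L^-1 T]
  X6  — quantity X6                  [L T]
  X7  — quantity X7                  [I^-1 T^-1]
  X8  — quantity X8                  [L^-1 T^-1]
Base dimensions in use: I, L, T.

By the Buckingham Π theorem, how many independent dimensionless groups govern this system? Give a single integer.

Exponent matrix [I,L,T] × [X1,X2,X3,X4,X5,X6,X7,X8]:
  I: [ 1  1  1  1  2  0 -1  0]
  L: [ 0 -1 -1  0 -1  1  0 -1]
  T: [ 1  0  0  1  1  1 -1 -1]
RREF → pivots at {X1,X2} ⇒ r = 2
n=8, r=2 ⇒ 6 dimensionless groups

6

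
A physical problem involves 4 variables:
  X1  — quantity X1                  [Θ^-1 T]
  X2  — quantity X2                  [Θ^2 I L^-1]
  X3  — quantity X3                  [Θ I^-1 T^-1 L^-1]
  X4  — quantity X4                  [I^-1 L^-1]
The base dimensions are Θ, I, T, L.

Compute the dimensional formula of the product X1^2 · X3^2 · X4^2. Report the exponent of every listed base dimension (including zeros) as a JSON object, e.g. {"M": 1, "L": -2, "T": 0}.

{"Θ": 0, "I": -4, "T": 0, "L": -4}

Write exponents as rows Θ,I,T,L / cols X1,X2,X3,X4:
  Θ: [-1  2  1  0]
  I: [ 0  1 -1 -1]
  T: [ 1  0 -1  0]
  L: [ 0 -1 -1 -1]
  [Θ]: (2)·-1+(2)·1+(2)·0 = 0
  [I]: (2)·0+(2)·-1+(2)·-1 = -4
  [T]: (2)·1+(2)·-1+(2)·0 = 0
  [L]: (2)·0+(2)·-1+(2)·-1 = -4
⇒ I^-4 L^-4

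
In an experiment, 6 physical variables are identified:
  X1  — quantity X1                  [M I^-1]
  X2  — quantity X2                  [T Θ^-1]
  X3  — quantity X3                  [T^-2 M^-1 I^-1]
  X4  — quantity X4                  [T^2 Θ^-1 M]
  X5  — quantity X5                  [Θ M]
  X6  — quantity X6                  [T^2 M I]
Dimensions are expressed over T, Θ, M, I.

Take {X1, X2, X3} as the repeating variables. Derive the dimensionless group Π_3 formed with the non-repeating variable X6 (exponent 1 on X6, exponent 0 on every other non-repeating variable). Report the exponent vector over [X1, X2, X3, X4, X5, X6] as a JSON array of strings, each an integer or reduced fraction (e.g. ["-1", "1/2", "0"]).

["0", "0", "1", "0", "0", "1"]

Exponent matrix [T,Θ,M,I] × [X1,X2,X3,X4,X5,X6]:
  T: [ 0  1 -2  2  0  2]
  Θ: [ 0 -1  0 -1  1  0]
  M: [ 1  0 -1  1  1  1]
  I: [-1  0 -1  0  0  1]
RREF → pivots at {X1,X2,X3} ⇒ r = 3
Repeat: X1,X2,X3; free: X4,X5,X6
RREF:
  r0: [   1    0    0  1/2  1/2    0]
  r1: [   0    1    0    1   -1    0]
  r2: [   0    0    1 -1/2 -1/2   -1]
  r3: [   0    0    0    0    0    0]
Fix exponent of X6 at 1, X4 at 0, X5 at 0; solve each RREF row for its pivot's exponent:
  r0: exp(X1) + (0)·1 = 0 ⇒ exp(X1) = 0
  r1: exp(X2) + (0)·1 = 0 ⇒ exp(X2) = 0
  r2: exp(X3) + (-1)·1 = 0 ⇒ exp(X3) = 1
Π_3 = X3 · X6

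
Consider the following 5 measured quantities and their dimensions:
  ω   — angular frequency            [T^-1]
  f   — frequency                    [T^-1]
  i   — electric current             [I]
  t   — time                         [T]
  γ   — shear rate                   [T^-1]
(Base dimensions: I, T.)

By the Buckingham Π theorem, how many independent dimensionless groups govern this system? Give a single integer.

3

Write exponents as rows I,T / cols ω,f,i,t,γ:
  I: [ 0  0  1  0  0]
  T: [-1 -1  0  1 -1]
Echelon form has 2 nonzero rows (pivots: ω,i)
5 vars − rank 2 = 3 Π groups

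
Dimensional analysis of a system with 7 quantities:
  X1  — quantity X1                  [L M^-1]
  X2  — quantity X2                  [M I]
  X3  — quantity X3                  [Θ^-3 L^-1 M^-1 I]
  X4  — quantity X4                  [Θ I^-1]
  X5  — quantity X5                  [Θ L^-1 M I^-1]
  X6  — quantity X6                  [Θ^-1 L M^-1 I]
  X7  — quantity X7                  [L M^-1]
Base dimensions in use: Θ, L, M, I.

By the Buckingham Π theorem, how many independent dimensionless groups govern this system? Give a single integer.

Exponent matrix [Θ,L,M,I] × [X1,X2,X3,X4,X5,X6,X7]:
  Θ: [ 0  0 -3  1  1 -1  0]
  L: [ 1  0 -1  0 -1  1  1]
  M: [-1  1 -1  0  1 -1 -1]
  I: [ 0  1  1 -1 -1  1  0]
RREF → pivots at {X1,X2,X3} ⇒ r = 3
n=7, r=3 ⇒ 4 dimensionless groups

4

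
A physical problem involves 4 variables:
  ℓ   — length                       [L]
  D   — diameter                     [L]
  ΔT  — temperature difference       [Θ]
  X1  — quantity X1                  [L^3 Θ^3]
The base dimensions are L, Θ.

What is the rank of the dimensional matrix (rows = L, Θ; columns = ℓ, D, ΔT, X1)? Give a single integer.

Write exponents as rows L,Θ / cols ℓ,D,ΔT,X1:
  L: [ 1  1  0  3]
  Θ: [ 0  0  1  3]
Row reduction gives pivot columns ℓ,ΔT; rank = 2

2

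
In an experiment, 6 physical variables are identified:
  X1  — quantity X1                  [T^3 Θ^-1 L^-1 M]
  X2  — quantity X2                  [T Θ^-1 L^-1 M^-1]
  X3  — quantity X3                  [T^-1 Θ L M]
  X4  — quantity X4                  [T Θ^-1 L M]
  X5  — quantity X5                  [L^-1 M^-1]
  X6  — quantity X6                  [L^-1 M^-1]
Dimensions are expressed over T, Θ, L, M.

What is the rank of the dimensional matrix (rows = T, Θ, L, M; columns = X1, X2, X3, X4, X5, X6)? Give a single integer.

Dimensional matrix (T×Θ×L×M by X1×X2×X3×X4×X5×X6):
  T: [ 3  1 -1  1  0  0]
  Θ: [-1 -1  1 -1  0  0]
  L: [-1 -1  1  1 -1 -1]
  M: [ 1 -1  1  1 -1 -1]
Echelon form has 3 nonzero rows (pivots: X1,X2,X4)

3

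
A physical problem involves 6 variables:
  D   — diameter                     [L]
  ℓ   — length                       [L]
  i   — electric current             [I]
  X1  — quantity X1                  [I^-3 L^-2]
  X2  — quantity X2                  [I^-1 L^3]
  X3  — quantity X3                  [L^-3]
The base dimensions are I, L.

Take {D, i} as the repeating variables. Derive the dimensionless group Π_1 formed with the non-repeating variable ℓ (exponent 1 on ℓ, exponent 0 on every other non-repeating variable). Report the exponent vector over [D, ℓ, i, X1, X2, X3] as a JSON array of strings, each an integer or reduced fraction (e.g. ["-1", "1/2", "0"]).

["-1", "1", "0", "0", "0", "0"]

Dimensional matrix (I×L by D×ℓ×i×X1×X2×X3):
  I: [ 0  0  1 -3 -1  0]
  L: [ 1  1  0 -2  3 -3]
Echelon form has 2 nonzero rows (pivots: D,i)
Pivot set = {D,i}, free = {ℓ,X1,X2,X3}
RREF:
  r0: [   1    1    0   -2    3   -3]
  r1: [   0    0    1   -3   -1    0]
Fix exponent of ℓ at 1, X1 at 0, X2 at 0, X3 at 0; solve each RREF row for its pivot's exponent:
  r0: exp(D) + (1)·1 = 0 ⇒ exp(D) = -1
  r1: exp(i) + (0)·1 = 0 ⇒ exp(i) = 0
Π_1 = D^-1 · ℓ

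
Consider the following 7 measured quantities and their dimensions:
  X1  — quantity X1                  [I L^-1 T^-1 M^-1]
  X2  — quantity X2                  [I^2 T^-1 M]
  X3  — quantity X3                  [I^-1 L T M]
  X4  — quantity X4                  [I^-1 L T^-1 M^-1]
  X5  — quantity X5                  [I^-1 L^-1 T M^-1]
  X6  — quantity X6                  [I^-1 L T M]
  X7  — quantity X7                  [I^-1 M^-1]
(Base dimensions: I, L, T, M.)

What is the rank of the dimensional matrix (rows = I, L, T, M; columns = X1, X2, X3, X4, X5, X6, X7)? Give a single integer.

3

Dimensional matrix (I×L×T×M by X1×X2×X3×X4×X5×X6×X7):
  I: [ 1  2 -1 -1 -1 -1 -1]
  L: [-1  0  1  1 -1  1  0]
  T: [-1 -1  1 -1  1  1  0]
  M: [-1  1  1 -1 -1  1 -1]
Echelon form has 3 nonzero rows (pivots: X1,X2,X4)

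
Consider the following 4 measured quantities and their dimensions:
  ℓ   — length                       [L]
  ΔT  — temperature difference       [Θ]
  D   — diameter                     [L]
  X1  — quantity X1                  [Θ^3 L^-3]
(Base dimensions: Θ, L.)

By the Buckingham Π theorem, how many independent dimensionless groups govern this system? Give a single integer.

Exponent matrix [Θ,L] × [ℓ,ΔT,D,X1]:
  Θ: [ 0  1  0  3]
  L: [ 1  0  1 -3]
Echelon form has 2 nonzero rows (pivots: ℓ,ΔT)
n=4, r=2 ⇒ 2 dimensionless groups

2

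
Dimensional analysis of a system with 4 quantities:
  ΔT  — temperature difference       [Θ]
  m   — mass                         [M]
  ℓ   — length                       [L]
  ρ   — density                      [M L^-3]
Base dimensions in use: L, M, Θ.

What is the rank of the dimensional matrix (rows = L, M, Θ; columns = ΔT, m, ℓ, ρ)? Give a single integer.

3

Write exponents as rows L,M,Θ / cols ΔT,m,ℓ,ρ:
  L: [ 0  0  1 -3]
  M: [ 0  1  0  1]
  Θ: [ 1  0  0  0]
Row reduction gives pivot columns ΔT,m,ℓ; rank = 3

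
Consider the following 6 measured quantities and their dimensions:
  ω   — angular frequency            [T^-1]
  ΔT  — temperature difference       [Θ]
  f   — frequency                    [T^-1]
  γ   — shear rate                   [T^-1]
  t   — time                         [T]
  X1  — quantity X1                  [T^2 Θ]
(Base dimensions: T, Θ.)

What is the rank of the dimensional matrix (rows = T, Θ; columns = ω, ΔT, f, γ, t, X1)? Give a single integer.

Dimensional matrix (T×Θ by ω×ΔT×f×γ×t×X1):
  T: [-1  0 -1 -1  1  2]
  Θ: [ 0  1  0  0  0  1]
RREF → pivots at {ω,ΔT} ⇒ r = 2

2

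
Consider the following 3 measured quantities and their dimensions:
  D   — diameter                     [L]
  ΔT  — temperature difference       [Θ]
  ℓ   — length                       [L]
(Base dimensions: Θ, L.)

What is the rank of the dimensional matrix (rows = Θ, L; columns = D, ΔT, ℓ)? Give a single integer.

Write exponents as rows Θ,L / cols D,ΔT,ℓ:
  Θ: [ 0  1  0]
  L: [ 1  0  1]
Row reduction gives pivot columns D,ΔT; rank = 2

2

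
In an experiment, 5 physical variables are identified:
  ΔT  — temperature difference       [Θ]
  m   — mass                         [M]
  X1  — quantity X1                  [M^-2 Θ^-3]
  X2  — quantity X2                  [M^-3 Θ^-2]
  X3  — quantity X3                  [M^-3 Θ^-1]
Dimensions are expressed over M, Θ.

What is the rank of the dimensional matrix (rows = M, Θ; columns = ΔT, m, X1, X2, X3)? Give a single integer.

Dimensional matrix (M×Θ by ΔT×m×X1×X2×X3):
  M: [ 0  1 -2 -3 -3]
  Θ: [ 1  0 -3 -2 -1]
RREF → pivots at {ΔT,m} ⇒ r = 2

2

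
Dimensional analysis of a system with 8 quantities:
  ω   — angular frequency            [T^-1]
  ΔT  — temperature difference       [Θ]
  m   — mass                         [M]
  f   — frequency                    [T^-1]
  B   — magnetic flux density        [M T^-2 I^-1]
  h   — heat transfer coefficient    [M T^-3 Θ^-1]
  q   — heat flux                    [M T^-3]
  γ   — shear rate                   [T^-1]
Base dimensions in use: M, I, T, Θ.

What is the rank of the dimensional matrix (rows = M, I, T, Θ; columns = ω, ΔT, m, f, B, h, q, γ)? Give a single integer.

Exponent matrix [M,I,T,Θ] × [ω,ΔT,m,f,B,h,q,γ]:
  M: [ 0  0  1  0  1  1  1  0]
  I: [ 0  0  0  0 -1  0  0  0]
  T: [-1  0  0 -1 -2 -3 -3 -1]
  Θ: [ 0  1  0  0  0 -1  0  0]
Echelon form has 4 nonzero rows (pivots: ω,ΔT,m,B)

4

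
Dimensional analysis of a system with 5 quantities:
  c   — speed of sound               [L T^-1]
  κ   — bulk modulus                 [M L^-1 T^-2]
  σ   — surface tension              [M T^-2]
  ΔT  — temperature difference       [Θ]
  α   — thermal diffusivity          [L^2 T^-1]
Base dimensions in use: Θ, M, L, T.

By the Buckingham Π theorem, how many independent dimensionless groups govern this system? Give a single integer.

1

Dimensional matrix (Θ×M×L×T by c×κ×σ×ΔT×α):
  Θ: [ 0  0  0  1  0]
  M: [ 0  1  1  0  0]
  L: [ 1 -1  0  0  2]
  T: [-1 -2 -2  0 -1]
Row reduction gives pivot columns c,κ,σ,ΔT; rank = 4
Π count = n − r = 5 − 4 = 1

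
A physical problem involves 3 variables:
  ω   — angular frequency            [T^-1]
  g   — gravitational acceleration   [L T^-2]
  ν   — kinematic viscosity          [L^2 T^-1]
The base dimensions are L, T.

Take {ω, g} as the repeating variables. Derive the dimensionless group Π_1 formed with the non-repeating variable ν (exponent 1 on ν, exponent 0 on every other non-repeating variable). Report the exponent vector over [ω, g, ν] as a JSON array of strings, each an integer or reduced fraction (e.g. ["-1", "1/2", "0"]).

Dimensional matrix (L×T by ω×g×ν):
  L: [ 0  1  2]
  T: [-1 -2 -1]
Echelon form has 2 nonzero rows (pivots: ω,g)
Repeat: ω,g; free: ν
RREF:
  r0: [   1    0   -3]
  r1: [   0    1    2]
Fix exponent of ν at 1; solve each RREF row for its pivot's exponent:
  r0: exp(ω) + (-3)·1 = 0 ⇒ exp(ω) = 3
  r1: exp(g) + (2)·1 = 0 ⇒ exp(g) = -2
Π_1 = ω^3 · g^-2 · ν

["3", "-2", "1"]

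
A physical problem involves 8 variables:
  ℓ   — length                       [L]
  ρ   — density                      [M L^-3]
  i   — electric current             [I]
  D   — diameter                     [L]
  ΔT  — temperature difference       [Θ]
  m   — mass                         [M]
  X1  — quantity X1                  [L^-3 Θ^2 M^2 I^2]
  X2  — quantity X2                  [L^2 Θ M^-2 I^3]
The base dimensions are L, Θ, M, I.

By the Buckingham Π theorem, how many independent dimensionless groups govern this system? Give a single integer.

4

Exponent matrix [L,Θ,M,I] × [ℓ,ρ,i,D,ΔT,m,X1,X2]:
  L: [ 1 -3  0  1  0  0 -3  2]
  Θ: [ 0  0  0  0  1  0  2  1]
  M: [ 0  1  0  0  0  1  2 -2]
  I: [ 0  0  1  0  0  0  2  3]
Row reduction gives pivot columns ℓ,ρ,i,ΔT; rank = 4
Π count = n − r = 8 − 4 = 4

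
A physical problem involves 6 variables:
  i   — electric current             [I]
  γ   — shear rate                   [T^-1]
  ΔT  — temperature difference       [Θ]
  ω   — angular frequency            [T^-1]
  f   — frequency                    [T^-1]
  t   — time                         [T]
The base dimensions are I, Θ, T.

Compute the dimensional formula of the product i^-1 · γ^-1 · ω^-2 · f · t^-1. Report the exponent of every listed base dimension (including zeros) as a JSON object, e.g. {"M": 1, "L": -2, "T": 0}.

{"I": -1, "Θ": 0, "T": 1}

Exponent matrix [I,Θ,T] × [i,γ,ΔT,ω,f,t]:
  I: [ 1  0  0  0  0  0]
  Θ: [ 0  0  1  0  0  0]
  T: [ 0 -1  0 -1 -1  1]
  [I]: (-1)·1+(-1)·0+(-2)·0+(1)·0+(-1)·0 = -1
  [Θ]: (-1)·0+(-1)·0+(-2)·0+(1)·0+(-1)·0 = 0
  [T]: (-1)·0+(-1)·-1+(-2)·-1+(1)·-1+(-1)·1 = 1
⇒ I^-1 T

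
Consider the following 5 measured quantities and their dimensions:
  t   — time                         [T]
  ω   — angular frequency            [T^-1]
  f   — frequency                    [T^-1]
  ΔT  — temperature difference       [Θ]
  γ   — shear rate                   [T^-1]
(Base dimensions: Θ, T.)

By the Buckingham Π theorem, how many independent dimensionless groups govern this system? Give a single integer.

Dimensional matrix (Θ×T by t×ω×f×ΔT×γ):
  Θ: [ 0  0  0  1  0]
  T: [ 1 -1 -1  0 -1]
RREF → pivots at {t,ΔT} ⇒ r = 2
5 vars − rank 2 = 3 Π groups

3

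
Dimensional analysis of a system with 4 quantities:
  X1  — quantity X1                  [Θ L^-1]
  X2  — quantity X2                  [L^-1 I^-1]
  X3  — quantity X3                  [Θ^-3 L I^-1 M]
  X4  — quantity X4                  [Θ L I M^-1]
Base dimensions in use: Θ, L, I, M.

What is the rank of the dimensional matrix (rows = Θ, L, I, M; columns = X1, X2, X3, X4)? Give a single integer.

Write exponents as rows Θ,L,I,M / cols X1,X2,X3,X4:
  Θ: [ 1  0 -3  1]
  L: [-1 -1  1  1]
  I: [ 0 -1 -1  1]
  M: [ 0  0  1 -1]
RREF → pivots at {X1,X2,X3} ⇒ r = 3

3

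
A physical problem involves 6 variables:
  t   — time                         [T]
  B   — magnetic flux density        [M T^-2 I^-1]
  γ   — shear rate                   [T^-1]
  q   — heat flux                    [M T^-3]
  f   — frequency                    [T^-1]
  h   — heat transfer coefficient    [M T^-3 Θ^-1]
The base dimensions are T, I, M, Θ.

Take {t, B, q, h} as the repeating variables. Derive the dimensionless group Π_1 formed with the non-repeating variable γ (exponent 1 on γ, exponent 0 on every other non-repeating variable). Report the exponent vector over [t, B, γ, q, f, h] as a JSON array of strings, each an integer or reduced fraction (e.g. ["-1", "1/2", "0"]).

["1", "0", "1", "0", "0", "0"]

Write exponents as rows T,I,M,Θ / cols t,B,γ,q,f,h:
  T: [ 1 -2 -1 -3 -1 -3]
  I: [ 0 -1  0  0  0  0]
  M: [ 0  1  0  1  0  1]
  Θ: [ 0  0  0  0  0 -1]
Echelon form has 4 nonzero rows (pivots: t,B,q,h)
Pivot set = {t,B,q,h}, free = {γ,f}
RREF:
  r0: [   1    0   -1    0   -1    0]
  r1: [   0    1    0    0    0    0]
  r2: [   0    0    0    1    0    0]
  r3: [   0    0    0    0    0    1]
Fix exponent of γ at 1, f at 0; solve each RREF row for its pivot's exponent:
  r0: exp(t) + (-1)·1 = 0 ⇒ exp(t) = 1
  r1: exp(B) + (0)·1 = 0 ⇒ exp(B) = 0
  r2: exp(q) + (0)·1 = 0 ⇒ exp(q) = 0
  r3: exp(h) + (0)·1 = 0 ⇒ exp(h) = 0
Π_1 = t · γ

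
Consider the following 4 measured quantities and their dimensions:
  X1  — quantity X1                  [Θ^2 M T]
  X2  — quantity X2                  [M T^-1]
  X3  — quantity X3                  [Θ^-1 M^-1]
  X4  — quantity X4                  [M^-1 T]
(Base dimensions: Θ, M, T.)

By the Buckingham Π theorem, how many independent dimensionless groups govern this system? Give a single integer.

Dimensional matrix (Θ×M×T by X1×X2×X3×X4):
  Θ: [ 2  0 -1  0]
  M: [ 1  1 -1 -1]
  T: [ 1 -1  0  1]
Echelon form has 2 nonzero rows (pivots: X1,X2)
Π count = n − r = 4 − 2 = 2

2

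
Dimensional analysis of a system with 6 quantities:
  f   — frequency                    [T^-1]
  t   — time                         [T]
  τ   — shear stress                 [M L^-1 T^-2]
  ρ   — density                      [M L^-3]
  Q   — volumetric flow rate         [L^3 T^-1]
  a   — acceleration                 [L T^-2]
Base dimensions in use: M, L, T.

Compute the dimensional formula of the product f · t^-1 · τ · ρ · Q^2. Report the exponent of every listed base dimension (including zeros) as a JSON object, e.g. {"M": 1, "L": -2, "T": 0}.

Exponent matrix [M,L,T] × [f,t,τ,ρ,Q,a]:
  M: [ 0  0  1  1  0  0]
  L: [ 0  0 -1 -3  3  1]
  T: [-1  1 -2  0 -1 -2]
  [M]: (1)·0+(-1)·0+(1)·1+(1)·1+(2)·0 = 2
  [L]: (1)·0+(-1)·0+(1)·-1+(1)·-3+(2)·3 = 2
  [T]: (1)·-1+(-1)·1+(1)·-2+(1)·0+(2)·-1 = -6
⇒ M^2 L^2 T^-6

{"M": 2, "L": 2, "T": -6}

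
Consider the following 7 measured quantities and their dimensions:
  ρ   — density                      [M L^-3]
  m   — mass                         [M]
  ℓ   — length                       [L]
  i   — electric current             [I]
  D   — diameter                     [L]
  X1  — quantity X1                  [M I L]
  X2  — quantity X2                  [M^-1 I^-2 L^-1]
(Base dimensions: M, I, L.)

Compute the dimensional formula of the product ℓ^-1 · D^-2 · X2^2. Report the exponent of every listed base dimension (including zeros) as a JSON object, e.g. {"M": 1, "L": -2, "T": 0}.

{"M": -2, "I": -4, "L": -5}

Write exponents as rows M,I,L / cols ρ,m,ℓ,i,D,X1,X2:
  M: [ 1  1  0  0  0  1 -1]
  I: [ 0  0  0  1  0  1 -2]
  L: [-3  0  1  0  1  1 -1]
  [M]: (-1)·0+(-2)·0+(2)·-1 = -2
  [I]: (-1)·0+(-2)·0+(2)·-2 = -4
  [L]: (-1)·1+(-2)·1+(2)·-1 = -5
⇒ M^-2 I^-4 L^-5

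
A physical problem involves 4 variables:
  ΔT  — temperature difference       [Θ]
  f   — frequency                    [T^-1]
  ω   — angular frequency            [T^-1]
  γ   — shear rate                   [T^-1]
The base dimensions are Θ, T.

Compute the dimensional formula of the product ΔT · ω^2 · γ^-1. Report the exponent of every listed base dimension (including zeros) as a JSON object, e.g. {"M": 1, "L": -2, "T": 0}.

{"Θ": 1, "T": -1}

Dimensional matrix (Θ×T by ΔT×f×ω×γ):
  Θ: [ 1  0  0  0]
  T: [ 0 -1 -1 -1]
  [Θ]: (1)·1+(2)·0+(-1)·0 = 1
  [T]: (1)·0+(2)·-1+(-1)·-1 = -1
⇒ Θ T^-1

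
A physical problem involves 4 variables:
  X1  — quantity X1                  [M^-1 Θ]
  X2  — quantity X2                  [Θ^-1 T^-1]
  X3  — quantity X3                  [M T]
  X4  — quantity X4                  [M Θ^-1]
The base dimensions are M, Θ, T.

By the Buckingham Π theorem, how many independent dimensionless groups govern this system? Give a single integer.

Write exponents as rows M,Θ,T / cols X1,X2,X3,X4:
  M: [-1  0  1  1]
  Θ: [ 1 -1  0 -1]
  T: [ 0 -1  1  0]
RREF → pivots at {X1,X2} ⇒ r = 2
Π count = n − r = 4 − 2 = 2

2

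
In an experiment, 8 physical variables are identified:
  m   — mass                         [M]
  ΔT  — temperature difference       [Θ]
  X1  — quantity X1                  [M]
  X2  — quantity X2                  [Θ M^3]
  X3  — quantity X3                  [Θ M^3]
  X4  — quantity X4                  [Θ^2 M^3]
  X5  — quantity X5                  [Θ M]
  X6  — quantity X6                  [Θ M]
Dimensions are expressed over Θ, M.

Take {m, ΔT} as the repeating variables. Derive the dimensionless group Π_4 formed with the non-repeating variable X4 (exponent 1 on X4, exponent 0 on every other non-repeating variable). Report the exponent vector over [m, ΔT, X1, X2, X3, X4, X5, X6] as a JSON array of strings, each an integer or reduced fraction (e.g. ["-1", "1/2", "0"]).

["-3", "-2", "0", "0", "0", "1", "0", "0"]

Write exponents as rows Θ,M / cols m,ΔT,X1,X2,X3,X4,X5,X6:
  Θ: [ 0  1  0  1  1  2  1  1]
  M: [ 1  0  1  3  3  3  1  1]
Row reduction gives pivot columns m,ΔT; rank = 2
Repeat: m,ΔT; free: X1,X2,X3,X4,X5,X6
RREF:
  r0: [   1    0    1    3    3    3    1    1]
  r1: [   0    1    0    1    1    2    1    1]
Fix exponent of X4 at 1, X1 at 0, X2 at 0, X3 at 0, X5 at 0, X6 at 0; solve each RREF row for its pivot's exponent:
  r0: exp(m) + (3)·1 = 0 ⇒ exp(m) = -3
  r1: exp(ΔT) + (2)·1 = 0 ⇒ exp(ΔT) = -2
Π_4 = m^-3 · ΔT^-2 · X4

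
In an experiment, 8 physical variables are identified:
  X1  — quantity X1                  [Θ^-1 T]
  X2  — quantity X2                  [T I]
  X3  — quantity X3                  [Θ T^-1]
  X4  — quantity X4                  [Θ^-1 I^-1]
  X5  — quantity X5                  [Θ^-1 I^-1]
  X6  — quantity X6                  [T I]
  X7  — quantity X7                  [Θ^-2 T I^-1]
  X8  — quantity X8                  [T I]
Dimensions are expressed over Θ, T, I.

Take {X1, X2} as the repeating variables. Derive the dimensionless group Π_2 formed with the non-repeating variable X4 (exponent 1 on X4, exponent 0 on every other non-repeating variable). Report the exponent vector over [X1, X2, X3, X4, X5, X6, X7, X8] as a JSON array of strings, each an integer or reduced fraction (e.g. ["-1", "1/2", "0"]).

Write exponents as rows Θ,T,I / cols X1,X2,X3,X4,X5,X6,X7,X8:
  Θ: [-1  0  1 -1 -1  0 -2  0]
  T: [ 1  1 -1  0  0  1  1  1]
  I: [ 0  1  0 -1 -1  1 -1  1]
RREF → pivots at {X1,X2} ⇒ r = 2
Repeat: X1,X2; free: X3,X4,X5,X6,X7,X8
RREF:
  r0: [   1    0   -1    1    1    0    2    0]
  r1: [   0    1    0   -1   -1    1   -1    1]
  r2: [   0    0    0    0    0    0    0    0]
Fix exponent of X4 at 1, X3 at 0, X5 at 0, X6 at 0, X7 at 0, X8 at 0; solve each RREF row for its pivot's exponent:
  r0: exp(X1) + (1)·1 = 0 ⇒ exp(X1) = -1
  r1: exp(X2) + (-1)·1 = 0 ⇒ exp(X2) = 1
Π_2 = X1^-1 · X2 · X4

["-1", "1", "0", "1", "0", "0", "0", "0"]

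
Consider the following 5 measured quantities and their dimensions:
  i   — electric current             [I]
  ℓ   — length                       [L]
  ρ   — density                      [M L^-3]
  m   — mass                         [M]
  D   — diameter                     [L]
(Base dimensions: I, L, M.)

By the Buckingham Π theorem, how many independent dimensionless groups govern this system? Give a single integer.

Write exponents as rows I,L,M / cols i,ℓ,ρ,m,D:
  I: [ 1  0  0  0  0]
  L: [ 0  1 -3  0  1]
  M: [ 0  0  1  1  0]
Row reduction gives pivot columns i,ℓ,ρ; rank = 3
5 vars − rank 3 = 2 Π groups

2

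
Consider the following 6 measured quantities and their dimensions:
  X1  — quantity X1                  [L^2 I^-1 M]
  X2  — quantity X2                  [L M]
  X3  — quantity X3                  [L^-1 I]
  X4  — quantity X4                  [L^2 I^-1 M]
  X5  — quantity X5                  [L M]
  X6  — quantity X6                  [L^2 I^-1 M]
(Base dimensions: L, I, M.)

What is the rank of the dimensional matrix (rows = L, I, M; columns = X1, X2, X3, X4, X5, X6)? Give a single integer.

2

Write exponents as rows L,I,M / cols X1,X2,X3,X4,X5,X6:
  L: [ 2  1 -1  2  1  2]
  I: [-1  0  1 -1  0 -1]
  M: [ 1  1  0  1  1  1]
Row reduction gives pivot columns X1,X2; rank = 2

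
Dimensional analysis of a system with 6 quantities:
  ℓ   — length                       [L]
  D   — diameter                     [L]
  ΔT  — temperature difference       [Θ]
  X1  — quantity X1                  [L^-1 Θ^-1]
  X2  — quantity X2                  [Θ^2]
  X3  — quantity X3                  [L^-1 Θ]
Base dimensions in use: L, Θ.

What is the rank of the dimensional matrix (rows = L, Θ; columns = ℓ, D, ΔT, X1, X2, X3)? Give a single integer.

2

Exponent matrix [L,Θ] × [ℓ,D,ΔT,X1,X2,X3]:
  L: [ 1  1  0 -1  0 -1]
  Θ: [ 0  0  1 -1  2  1]
Row reduction gives pivot columns ℓ,ΔT; rank = 2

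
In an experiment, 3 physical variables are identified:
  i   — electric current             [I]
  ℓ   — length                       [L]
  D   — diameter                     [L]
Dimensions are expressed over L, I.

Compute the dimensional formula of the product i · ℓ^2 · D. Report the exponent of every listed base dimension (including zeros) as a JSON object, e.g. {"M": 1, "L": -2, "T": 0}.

Exponent matrix [L,I] × [i,ℓ,D]:
  L: [ 0  1  1]
  I: [ 1  0  0]
  [L]: (1)·0+(2)·1+(1)·1 = 3
  [I]: (1)·1+(2)·0+(1)·0 = 1
⇒ L^3 I

{"L": 3, "I": 1}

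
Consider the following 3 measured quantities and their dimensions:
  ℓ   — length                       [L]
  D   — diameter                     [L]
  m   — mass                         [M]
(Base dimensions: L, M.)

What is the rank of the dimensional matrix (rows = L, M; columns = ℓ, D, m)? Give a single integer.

2

Dimensional matrix (L×M by ℓ×D×m):
  L: [ 1  1  0]
  M: [ 0  0  1]
Row reduction gives pivot columns ℓ,m; rank = 2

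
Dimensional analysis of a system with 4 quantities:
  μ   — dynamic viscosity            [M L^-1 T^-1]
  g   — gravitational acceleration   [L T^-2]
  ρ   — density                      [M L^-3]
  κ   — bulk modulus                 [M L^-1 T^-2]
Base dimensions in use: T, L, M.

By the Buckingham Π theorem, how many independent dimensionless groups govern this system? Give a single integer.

1

Write exponents as rows T,L,M / cols μ,g,ρ,κ:
  T: [-1 -2  0 -2]
  L: [-1  1 -3 -1]
  M: [ 1  0  1  1]
Echelon form has 3 nonzero rows (pivots: μ,g,ρ)
n=4, r=3 ⇒ 1 dimensionless group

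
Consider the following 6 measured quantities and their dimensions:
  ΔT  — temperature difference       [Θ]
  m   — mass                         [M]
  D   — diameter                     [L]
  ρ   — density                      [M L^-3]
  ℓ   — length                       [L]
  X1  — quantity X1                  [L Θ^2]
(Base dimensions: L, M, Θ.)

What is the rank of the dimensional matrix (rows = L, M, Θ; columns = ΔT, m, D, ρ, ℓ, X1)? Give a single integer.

3

Write exponents as rows L,M,Θ / cols ΔT,m,D,ρ,ℓ,X1:
  L: [ 0  0  1 -3  1  1]
  M: [ 0  1  0  1  0  0]
  Θ: [ 1  0  0  0  0  2]
Row reduction gives pivot columns ΔT,m,D; rank = 3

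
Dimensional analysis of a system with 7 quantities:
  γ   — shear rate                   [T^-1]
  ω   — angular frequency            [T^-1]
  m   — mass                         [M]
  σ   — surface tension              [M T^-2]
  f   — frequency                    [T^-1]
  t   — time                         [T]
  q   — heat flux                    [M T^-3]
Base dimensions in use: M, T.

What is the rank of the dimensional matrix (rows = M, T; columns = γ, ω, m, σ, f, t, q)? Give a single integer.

2

Write exponents as rows M,T / cols γ,ω,m,σ,f,t,q:
  M: [ 0  0  1  1  0  0  1]
  T: [-1 -1  0 -2 -1  1 -3]
RREF → pivots at {γ,m} ⇒ r = 2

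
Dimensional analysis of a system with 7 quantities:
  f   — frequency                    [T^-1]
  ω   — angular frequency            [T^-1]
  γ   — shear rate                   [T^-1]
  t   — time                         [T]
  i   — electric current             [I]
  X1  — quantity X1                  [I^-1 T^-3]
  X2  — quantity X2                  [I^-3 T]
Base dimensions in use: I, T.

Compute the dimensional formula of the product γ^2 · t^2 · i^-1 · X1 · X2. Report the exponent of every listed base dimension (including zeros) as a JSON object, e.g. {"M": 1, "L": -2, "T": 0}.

Exponent matrix [I,T] × [f,ω,γ,t,i,X1,X2]:
  I: [ 0  0  0  0  1 -1 -3]
  T: [-1 -1 -1  1  0 -3  1]
  [I]: (2)·0+(2)·0+(-1)·1+(1)·-1+(1)·-3 = -5
  [T]: (2)·-1+(2)·1+(-1)·0+(1)·-3+(1)·1 = -2
⇒ I^-5 T^-2

{"I": -5, "T": -2}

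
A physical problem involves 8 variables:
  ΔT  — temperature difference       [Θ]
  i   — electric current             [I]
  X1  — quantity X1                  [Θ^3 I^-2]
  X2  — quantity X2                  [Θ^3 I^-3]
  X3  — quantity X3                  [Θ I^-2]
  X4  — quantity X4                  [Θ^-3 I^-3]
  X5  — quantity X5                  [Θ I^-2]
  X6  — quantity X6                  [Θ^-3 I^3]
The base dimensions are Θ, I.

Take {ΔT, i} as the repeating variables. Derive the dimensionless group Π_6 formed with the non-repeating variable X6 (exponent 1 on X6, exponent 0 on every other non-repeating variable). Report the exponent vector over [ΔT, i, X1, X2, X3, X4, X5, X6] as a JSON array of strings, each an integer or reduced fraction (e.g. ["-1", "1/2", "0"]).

Dimensional matrix (Θ×I by ΔT×i×X1×X2×X3×X4×X5×X6):
  Θ: [ 1  0  3  3  1 -3  1 -3]
  I: [ 0  1 -2 -3 -2 -3 -2  3]
Echelon form has 2 nonzero rows (pivots: ΔT,i)
Repeat: ΔT,i; free: X1,X2,X3,X4,X5,X6
RREF:
  r0: [   1    0    3    3    1   -3    1   -3]
  r1: [   0    1   -2   -3   -2   -3   -2    3]
Fix exponent of X6 at 1, X1 at 0, X2 at 0, X3 at 0, X4 at 0, X5 at 0; solve each RREF row for its pivot's exponent:
  r0: exp(ΔT) + (-3)·1 = 0 ⇒ exp(ΔT) = 3
  r1: exp(i) + (3)·1 = 0 ⇒ exp(i) = -3
Π_6 = ΔT^3 · i^-3 · X6

["3", "-3", "0", "0", "0", "0", "0", "1"]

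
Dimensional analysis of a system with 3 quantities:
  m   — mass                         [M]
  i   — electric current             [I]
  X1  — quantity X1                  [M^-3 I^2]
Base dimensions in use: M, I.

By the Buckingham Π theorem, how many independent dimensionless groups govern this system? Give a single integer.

1

Exponent matrix [M,I] × [m,i,X1]:
  M: [ 1  0 -3]
  I: [ 0  1  2]
Row reduction gives pivot columns m,i; rank = 2
Π count = n − r = 3 − 2 = 1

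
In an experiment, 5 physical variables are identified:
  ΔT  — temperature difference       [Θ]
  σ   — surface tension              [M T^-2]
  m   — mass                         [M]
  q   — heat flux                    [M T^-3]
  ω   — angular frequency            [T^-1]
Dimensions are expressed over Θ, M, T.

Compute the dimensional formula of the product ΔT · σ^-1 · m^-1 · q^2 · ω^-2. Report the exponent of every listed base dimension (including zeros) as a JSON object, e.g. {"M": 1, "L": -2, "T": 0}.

Dimensional matrix (Θ×M×T by ΔT×σ×m×q×ω):
  Θ: [ 1  0  0  0  0]
  M: [ 0  1  1  1  0]
  T: [ 0 -2  0 -3 -1]
  [Θ]: (1)·1+(-1)·0+(-1)·0+(2)·0+(-2)·0 = 1
  [M]: (1)·0+(-1)·1+(-1)·1+(2)·1+(-2)·0 = 0
  [T]: (1)·0+(-1)·-2+(-1)·0+(2)·-3+(-2)·-1 = -2
⇒ Θ T^-2

{"Θ": 1, "M": 0, "T": -2}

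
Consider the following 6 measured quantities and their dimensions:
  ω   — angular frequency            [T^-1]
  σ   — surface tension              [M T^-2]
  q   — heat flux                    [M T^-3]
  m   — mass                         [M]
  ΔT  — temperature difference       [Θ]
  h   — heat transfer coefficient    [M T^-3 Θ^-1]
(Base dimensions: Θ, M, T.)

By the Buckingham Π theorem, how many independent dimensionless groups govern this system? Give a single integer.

3

Dimensional matrix (Θ×M×T by ω×σ×q×m×ΔT×h):
  Θ: [ 0  0  0  0  1 -1]
  M: [ 0  1  1  1  0  1]
  T: [-1 -2 -3  0  0 -3]
Row reduction gives pivot columns ω,σ,ΔT; rank = 3
Π count = n − r = 6 − 3 = 3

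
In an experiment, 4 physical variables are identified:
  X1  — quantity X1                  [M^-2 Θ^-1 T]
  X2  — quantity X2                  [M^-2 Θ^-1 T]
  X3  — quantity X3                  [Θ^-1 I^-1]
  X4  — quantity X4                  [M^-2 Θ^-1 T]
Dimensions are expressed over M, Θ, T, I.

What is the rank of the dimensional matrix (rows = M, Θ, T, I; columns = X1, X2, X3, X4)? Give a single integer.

Write exponents as rows M,Θ,T,I / cols X1,X2,X3,X4:
  M: [-2 -2  0 -2]
  Θ: [-1 -1 -1 -1]
  T: [ 1  1  0  1]
  I: [ 0  0 -1  0]
Echelon form has 2 nonzero rows (pivots: X1,X3)

2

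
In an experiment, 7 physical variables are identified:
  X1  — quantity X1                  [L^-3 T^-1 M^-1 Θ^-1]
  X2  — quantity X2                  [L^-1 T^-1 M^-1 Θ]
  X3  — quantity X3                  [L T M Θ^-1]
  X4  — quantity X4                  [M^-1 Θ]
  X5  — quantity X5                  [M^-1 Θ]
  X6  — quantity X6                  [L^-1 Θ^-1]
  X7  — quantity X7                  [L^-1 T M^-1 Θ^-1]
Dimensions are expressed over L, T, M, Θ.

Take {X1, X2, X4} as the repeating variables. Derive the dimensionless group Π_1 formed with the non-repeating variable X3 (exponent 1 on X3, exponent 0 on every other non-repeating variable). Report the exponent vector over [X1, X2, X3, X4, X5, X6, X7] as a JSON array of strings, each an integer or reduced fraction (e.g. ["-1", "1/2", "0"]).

["0", "1", "1", "0", "0", "0", "0"]

Write exponents as rows L,T,M,Θ / cols X1,X2,X3,X4,X5,X6,X7:
  L: [-3 -1  1  0  0 -1 -1]
  T: [-1 -1  1  0  0  0  1]
  M: [-1 -1  1 -1 -1  0 -1]
  Θ: [-1  1 -1  1  1 -1 -1]
Echelon form has 3 nonzero rows (pivots: X1,X2,X4)
Pivot set = {X1,X2,X4}, free = {X3,X5,X6,X7}
RREF:
  r0: [   1    0    0    0    0  1/2    1]
  r1: [   0    1   -1    0    0 -1/2   -2]
  r2: [   0    0    0    1    1    0    2]
  r3: [   0    0    0    0    0    0    0]
Fix exponent of X3 at 1, X5 at 0, X6 at 0, X7 at 0; solve each RREF row for its pivot's exponent:
  r0: exp(X1) + (0)·1 = 0 ⇒ exp(X1) = 0
  r1: exp(X2) + (-1)·1 = 0 ⇒ exp(X2) = 1
  r2: exp(X4) + (0)·1 = 0 ⇒ exp(X4) = 0
Π_1 = X2 · X3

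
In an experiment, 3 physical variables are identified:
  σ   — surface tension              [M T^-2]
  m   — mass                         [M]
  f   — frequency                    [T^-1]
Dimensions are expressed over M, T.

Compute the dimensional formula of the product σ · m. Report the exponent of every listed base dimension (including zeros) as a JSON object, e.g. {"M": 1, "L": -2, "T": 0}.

Write exponents as rows M,T / cols σ,m,f:
  M: [ 1  1  0]
  T: [-2  0 -1]
  [M]: (1)·1+(1)·1 = 2
  [T]: (1)·-2+(1)·0 = -2
⇒ M^2 T^-2

{"M": 2, "T": -2}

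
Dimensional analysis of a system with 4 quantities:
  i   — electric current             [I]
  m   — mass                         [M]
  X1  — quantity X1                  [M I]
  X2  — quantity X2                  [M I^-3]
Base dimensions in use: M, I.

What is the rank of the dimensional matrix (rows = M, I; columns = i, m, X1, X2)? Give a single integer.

Exponent matrix [M,I] × [i,m,X1,X2]:
  M: [ 0  1  1  1]
  I: [ 1  0  1 -3]
RREF → pivots at {i,m} ⇒ r = 2

2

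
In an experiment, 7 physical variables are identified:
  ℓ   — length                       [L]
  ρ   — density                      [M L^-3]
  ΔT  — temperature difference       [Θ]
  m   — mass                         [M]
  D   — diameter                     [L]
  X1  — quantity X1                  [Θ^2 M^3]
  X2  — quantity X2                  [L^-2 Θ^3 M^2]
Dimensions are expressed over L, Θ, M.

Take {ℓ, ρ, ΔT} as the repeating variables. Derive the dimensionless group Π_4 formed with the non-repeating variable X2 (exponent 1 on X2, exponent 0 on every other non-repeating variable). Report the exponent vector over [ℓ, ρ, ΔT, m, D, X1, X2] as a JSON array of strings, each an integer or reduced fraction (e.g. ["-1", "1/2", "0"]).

Dimensional matrix (L×Θ×M by ℓ×ρ×ΔT×m×D×X1×X2):
  L: [ 1 -3  0  0  1  0 -2]
  Θ: [ 0  0  1  0  0  2  3]
  M: [ 0  1  0  1  0  3  2]
Row reduction gives pivot columns ℓ,ρ,ΔT; rank = 3
Pivot set = {ℓ,ρ,ΔT}, free = {m,D,X1,X2}
RREF:
  r0: [   1    0    0    3    1    9    4]
  r1: [   0    1    0    1    0    3    2]
  r2: [   0    0    1    0    0    2    3]
Fix exponent of X2 at 1, m at 0, D at 0, X1 at 0; solve each RREF row for its pivot's exponent:
  r0: exp(ℓ) + (4)·1 = 0 ⇒ exp(ℓ) = -4
  r1: exp(ρ) + (2)·1 = 0 ⇒ exp(ρ) = -2
  r2: exp(ΔT) + (3)·1 = 0 ⇒ exp(ΔT) = -3
Π_4 = ℓ^-4 · ρ^-2 · ΔT^-3 · X2

["-4", "-2", "-3", "0", "0", "0", "1"]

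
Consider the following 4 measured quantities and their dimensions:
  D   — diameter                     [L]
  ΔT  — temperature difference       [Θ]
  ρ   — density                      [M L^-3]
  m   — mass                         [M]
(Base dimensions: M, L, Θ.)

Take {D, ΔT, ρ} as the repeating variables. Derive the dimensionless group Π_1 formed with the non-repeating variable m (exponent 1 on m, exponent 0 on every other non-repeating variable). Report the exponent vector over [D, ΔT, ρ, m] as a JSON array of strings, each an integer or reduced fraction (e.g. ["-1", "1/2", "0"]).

["-3", "0", "-1", "1"]

Dimensional matrix (M×L×Θ by D×ΔT×ρ×m):
  M: [ 0  0  1  1]
  L: [ 1  0 -3  0]
  Θ: [ 0  1  0  0]
Echelon form has 3 nonzero rows (pivots: D,ΔT,ρ)
Repeat: D,ΔT,ρ; free: m
RREF:
  r0: [   1    0    0    3]
  r1: [   0    1    0    0]
  r2: [   0    0    1    1]
Fix exponent of m at 1; solve each RREF row for its pivot's exponent:
  r0: exp(D) + (3)·1 = 0 ⇒ exp(D) = -3
  r1: exp(ΔT) + (0)·1 = 0 ⇒ exp(ΔT) = 0
  r2: exp(ρ) + (1)·1 = 0 ⇒ exp(ρ) = -1
Π_1 = D^-3 · ρ^-1 · m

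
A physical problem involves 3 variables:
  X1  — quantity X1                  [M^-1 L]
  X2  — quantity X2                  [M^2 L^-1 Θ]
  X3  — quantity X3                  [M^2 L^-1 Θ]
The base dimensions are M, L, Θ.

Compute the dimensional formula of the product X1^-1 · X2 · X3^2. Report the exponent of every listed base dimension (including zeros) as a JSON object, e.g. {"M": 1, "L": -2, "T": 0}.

Write exponents as rows M,L,Θ / cols X1,X2,X3:
  M: [-1  2  2]
  L: [ 1 -1 -1]
  Θ: [ 0  1  1]
  [M]: (-1)·-1+(1)·2+(2)·2 = 7
  [L]: (-1)·1+(1)·-1+(2)·-1 = -4
  [Θ]: (-1)·0+(1)·1+(2)·1 = 3
⇒ M^7 L^-4 Θ^3

{"M": 7, "L": -4, "Θ": 3}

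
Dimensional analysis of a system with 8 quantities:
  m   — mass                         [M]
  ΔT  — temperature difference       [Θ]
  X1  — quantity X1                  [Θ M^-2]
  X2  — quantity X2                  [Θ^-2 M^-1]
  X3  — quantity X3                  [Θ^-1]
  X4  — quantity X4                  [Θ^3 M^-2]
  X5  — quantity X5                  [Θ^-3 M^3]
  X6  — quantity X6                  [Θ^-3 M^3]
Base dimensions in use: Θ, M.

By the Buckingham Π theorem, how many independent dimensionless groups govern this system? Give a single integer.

6

Write exponents as rows Θ,M / cols m,ΔT,X1,X2,X3,X4,X5,X6:
  Θ: [ 0  1  1 -2 -1  3 -3 -3]
  M: [ 1  0 -2 -1  0 -2  3  3]
Row reduction gives pivot columns m,ΔT; rank = 2
n=8, r=2 ⇒ 6 dimensionless groups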